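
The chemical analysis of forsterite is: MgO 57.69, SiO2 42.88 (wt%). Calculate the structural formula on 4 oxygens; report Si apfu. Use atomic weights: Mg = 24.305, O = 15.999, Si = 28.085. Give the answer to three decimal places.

0.999 Si apfu

57.69 wt% MgO ÷ 40.304 g/mol = 1.43137 mol, giving 1.43137 Mg and 1.43137 O.
42.88 wt% SiO2 ÷ 60.083 g/mol = 0.71368 mol, giving 0.71368 Si and 1.42736 O.
Oxygen sums to 2.85873; scaling by 4/2.85873 = 1.39922 puts the formula on 4 O.
Si: 0.71368 × 1.39922 = 0.999 atoms per formula unit.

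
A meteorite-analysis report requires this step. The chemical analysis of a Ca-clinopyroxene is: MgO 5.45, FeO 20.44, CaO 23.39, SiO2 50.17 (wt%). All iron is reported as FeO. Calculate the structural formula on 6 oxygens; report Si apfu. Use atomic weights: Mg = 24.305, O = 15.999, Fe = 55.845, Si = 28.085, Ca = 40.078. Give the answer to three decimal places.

1.999 Si apfu

5.45 wt% MgO ÷ 40.304 g/mol = 0.13522 mol, giving 0.13522 Mg and 0.13522 O.
20.44 wt% FeO ÷ 71.844 g/mol = 0.28451 mol, giving 0.28451 Fe and 0.28451 O.
23.39 wt% CaO ÷ 56.077 g/mol = 0.41711 mol, giving 0.41711 Ca and 0.41711 O.
50.17 wt% SiO2 ÷ 60.083 g/mol = 0.83501 mol, giving 0.83501 Si and 1.67002 O.
Oxygen sums to 2.50686; scaling by 6/2.50686 = 2.39343 puts the formula on 6 O.
Si: 0.83501 × 2.39343 = 1.999 atoms per formula unit.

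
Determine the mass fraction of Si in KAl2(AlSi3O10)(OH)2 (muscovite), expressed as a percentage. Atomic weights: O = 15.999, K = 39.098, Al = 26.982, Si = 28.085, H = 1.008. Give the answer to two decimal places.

21.15 mass %

Molar mass of KAl2(AlSi3O10)(OH)2: 1*39.098 + 3*26.982 + 3*28.085 + 12*15.999 + 2*1.008 = 398.303 g/mol.
Mass of Si per formula unit: 3 × 28.085 = 84.255 g.
Weight fraction Si = 84.255 / 398.303 = 0.2115.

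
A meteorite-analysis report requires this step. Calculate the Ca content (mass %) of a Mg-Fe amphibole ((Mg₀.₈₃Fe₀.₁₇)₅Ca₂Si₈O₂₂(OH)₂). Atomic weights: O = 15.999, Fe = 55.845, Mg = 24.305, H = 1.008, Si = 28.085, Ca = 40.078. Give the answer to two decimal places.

9.55 mass %

M((Mg₀.₈₃Fe₀.₁₇)₅Ca₂Si₈O₂₂(OH)₂) = 839.162 g/mol.
Ca contributes 2 × 40.078 = 80.156 g per mole.
80.156/839.162 = 0.0955 → 9.55%.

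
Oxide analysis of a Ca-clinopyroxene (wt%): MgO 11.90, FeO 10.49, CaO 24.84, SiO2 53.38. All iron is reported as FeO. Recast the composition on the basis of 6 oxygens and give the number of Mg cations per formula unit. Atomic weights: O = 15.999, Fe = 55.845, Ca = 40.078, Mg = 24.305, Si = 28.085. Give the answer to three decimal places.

0.666 Mg apfu

MgO (M=40.304): mol = 0.29526; Mg = 0.29526, O = 0.29526.
FeO (M=71.844): mol = 0.14601; Fe = 0.14601, O = 0.14601.
CaO (M=56.077): mol = 0.44296; Ca = 0.44296, O = 0.44296.
SiO2 (M=60.083): mol = 0.88844; Si = 0.88844, O = 1.77688.
ΣO = 2.66111; factor = 6/ΣO = 2.25470.
Mg apfu = 0.29526 × 2.25470 = 0.666.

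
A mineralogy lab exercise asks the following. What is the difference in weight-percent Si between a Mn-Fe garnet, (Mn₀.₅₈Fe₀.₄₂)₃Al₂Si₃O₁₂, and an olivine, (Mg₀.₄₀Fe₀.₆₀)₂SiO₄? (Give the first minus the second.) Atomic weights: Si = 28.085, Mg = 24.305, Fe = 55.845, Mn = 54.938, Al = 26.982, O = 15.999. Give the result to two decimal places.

1.25 percentage points

M((Mn₀.₅₈Fe₀.₄₂)₃Al₂Si₃O₁₂) = 496.164 g/mol, so wt% Si = 84.255/496.164 × 100 = 16.98%.
M((Mg₀.₄₀Fe₀.₆₀)₂SiO₄) = 178.539 g/mol, so wt% Si = 28.085/178.539 × 100 = 15.73%.
16.98 − 15.73 = 1.25 pp.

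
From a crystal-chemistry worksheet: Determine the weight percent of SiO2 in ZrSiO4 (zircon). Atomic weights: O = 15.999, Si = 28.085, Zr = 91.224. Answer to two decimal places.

32.78 wt%

Formula mass = 183.305 g/mol.
1 Si → 1.0000 mol SiO2 per formula unit; M(SiO2) = 60.083, so SiO2 mass = 60.083 g.
60.083/183.305 × 100 = 32.78 wt%.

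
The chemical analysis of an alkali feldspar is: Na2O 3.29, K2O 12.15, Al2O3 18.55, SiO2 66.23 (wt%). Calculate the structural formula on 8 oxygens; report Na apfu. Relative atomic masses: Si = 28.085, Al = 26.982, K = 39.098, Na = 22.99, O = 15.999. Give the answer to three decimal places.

Na2O: 3.29/61.979 = 0.05308 mol → 0.10616 mol Na, 0.05308 mol O.
K2O: 12.15/94.195 = 0.12899 mol → 0.25798 mol K, 0.12899 mol O.
Al2O3: 18.55/101.961 = 0.18193 mol → 0.36386 mol Al, 0.54579 mol O.
SiO2: 66.23/60.083 = 1.10231 mol → 1.10231 mol Si, 2.20462 mol O.
Total oxygen = 2.93248 mol. Normalization factor = 8/2.93248 = 2.72807.
Na per 8 O = 0.10616 × 2.72807 = 0.290.

0.290 Na apfu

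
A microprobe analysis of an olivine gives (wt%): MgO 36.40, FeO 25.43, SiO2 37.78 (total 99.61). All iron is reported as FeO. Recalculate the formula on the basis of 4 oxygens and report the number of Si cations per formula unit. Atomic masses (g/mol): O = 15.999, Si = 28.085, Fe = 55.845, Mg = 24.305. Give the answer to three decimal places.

MgO: 36.40/40.304 = 0.90314 mol → 0.90314 mol Mg, 0.90314 mol O.
FeO: 25.43/71.844 = 0.35396 mol → 0.35396 mol Fe, 0.35396 mol O.
SiO2: 37.78/60.083 = 0.62880 mol → 0.62880 mol Si, 1.25760 mol O.
Total oxygen = 2.51470 mol. Normalization factor = 4/2.51470 = 1.59065.
Si per 4 O = 0.62880 × 1.59065 = 1.000.

1.000 Si apfu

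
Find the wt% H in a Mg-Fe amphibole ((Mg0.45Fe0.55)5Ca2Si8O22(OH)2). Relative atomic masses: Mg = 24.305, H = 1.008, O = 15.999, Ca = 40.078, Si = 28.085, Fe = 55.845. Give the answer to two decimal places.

Molar mass of (Mg0.45Fe0.55)5Ca2Si8O22(OH)2: 2.25*24.305 + 2.75*55.845 + 2*40.078 + 8*28.085 + 24*15.999 + 2*1.008 = 899.088 g/mol.
Mass of H per formula unit: 2 × 1.008 = 2.016 g.
Weight fraction H = 2.016 / 899.088 = 0.0022.

0.22 weight percent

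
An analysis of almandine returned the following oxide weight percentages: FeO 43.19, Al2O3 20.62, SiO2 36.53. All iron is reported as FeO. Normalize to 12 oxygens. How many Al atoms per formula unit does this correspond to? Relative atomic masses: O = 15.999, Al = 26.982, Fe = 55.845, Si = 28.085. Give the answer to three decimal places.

2.002 Al apfu

FeO: 43.19/71.844 = 0.60116 mol → 0.60116 mol Fe, 0.60116 mol O.
Al2O3: 20.62/101.961 = 0.20223 mol → 0.40446 mol Al, 0.60669 mol O.
SiO2: 36.53/60.083 = 0.60799 mol → 0.60799 mol Si, 1.21598 mol O.
Total oxygen = 2.42383 mol. Normalization factor = 12/2.42383 = 4.95084.
Al per 12 O = 0.40446 × 4.95084 = 2.002.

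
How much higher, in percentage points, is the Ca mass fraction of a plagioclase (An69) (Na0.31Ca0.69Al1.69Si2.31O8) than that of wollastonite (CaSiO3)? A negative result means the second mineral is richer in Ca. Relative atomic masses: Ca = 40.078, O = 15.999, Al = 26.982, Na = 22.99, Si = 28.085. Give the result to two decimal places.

Ca in Na0.31Ca0.69Al1.69Si2.31O8: molar mass 273.249 g/mol; 0.69×40.078 = 27.654 g → 10.12 wt%.
Ca in CaSiO3: molar mass 116.160 g/mol; 1×40.078 = 40.078 g → 34.50 wt%.
Difference = 10.12 − 34.50 = -24.38 percentage points.

-24.38 percentage points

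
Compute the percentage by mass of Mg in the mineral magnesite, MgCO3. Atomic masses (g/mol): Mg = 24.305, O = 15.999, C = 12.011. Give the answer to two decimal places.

M(MgCO3) = 84.313 g/mol.
Mg contributes 1 × 24.305 = 24.305 g per mole.
24.305/84.313 = 0.2883 → 28.83%.

28.83 weight percent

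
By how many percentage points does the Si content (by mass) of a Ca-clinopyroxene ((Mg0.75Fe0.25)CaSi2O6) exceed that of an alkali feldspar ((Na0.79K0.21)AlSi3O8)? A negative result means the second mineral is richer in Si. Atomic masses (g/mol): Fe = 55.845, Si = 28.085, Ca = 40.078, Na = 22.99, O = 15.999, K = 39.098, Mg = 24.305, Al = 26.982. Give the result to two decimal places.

-6.69 percentage points

First mineral: 56.170 g Si in 224.432 g formula = 25.03 wt% Si.
Second mineral: 84.255 g Si in 265.602 g formula = 31.72 wt% Si.
25.03% − 31.72% gives a difference of -6.69 percentage points.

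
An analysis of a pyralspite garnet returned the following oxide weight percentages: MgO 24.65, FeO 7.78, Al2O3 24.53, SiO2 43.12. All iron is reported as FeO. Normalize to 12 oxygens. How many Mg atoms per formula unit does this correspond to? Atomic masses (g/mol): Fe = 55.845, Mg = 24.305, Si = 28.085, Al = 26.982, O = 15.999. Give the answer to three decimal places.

2.551 Mg apfu

MgO (M=40.304): mol = 0.61160; Mg = 0.61160, O = 0.61160.
FeO (M=71.844): mol = 0.10829; Fe = 0.10829, O = 0.10829.
Al2O3 (M=101.961): mol = 0.24058; Al = 0.48116, O = 0.72174.
SiO2 (M=60.083): mol = 0.71767; Si = 0.71767, O = 1.43534.
ΣO = 2.87697; factor = 12/ΣO = 4.17105.
Mg apfu = 0.61160 × 4.17105 = 2.551.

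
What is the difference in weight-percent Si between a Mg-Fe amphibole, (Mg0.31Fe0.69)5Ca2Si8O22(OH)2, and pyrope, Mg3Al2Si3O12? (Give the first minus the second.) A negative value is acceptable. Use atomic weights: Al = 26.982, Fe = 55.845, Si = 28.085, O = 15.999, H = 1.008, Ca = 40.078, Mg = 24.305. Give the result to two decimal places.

Si in (Mg0.31Fe0.69)5Ca2Si8O22(OH)2: molar mass 921.166 g/mol; 8×28.085 = 224.680 g → 24.39 wt%.
Si in Mg3Al2Si3O12: molar mass 403.122 g/mol; 3×28.085 = 84.255 g → 20.90 wt%.
Difference = 24.39 − 20.90 = 3.49 percentage points.

3.49 percentage points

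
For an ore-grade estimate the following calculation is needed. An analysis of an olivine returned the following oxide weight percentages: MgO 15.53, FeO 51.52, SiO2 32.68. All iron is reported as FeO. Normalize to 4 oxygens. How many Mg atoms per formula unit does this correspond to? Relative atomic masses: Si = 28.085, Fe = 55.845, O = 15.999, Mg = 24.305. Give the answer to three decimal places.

0.704 Mg apfu

15.53 wt% MgO ÷ 40.304 g/mol = 0.38532 mol, giving 0.38532 Mg and 0.38532 O.
51.52 wt% FeO ÷ 71.844 g/mol = 0.71711 mol, giving 0.71711 Fe and 0.71711 O.
32.68 wt% SiO2 ÷ 60.083 g/mol = 0.54391 mol, giving 0.54391 Si and 1.08782 O.
Oxygen sums to 2.19025; scaling by 4/2.19025 = 1.82628 puts the formula on 4 O.
Mg: 0.38532 × 1.82628 = 0.704 atoms per formula unit.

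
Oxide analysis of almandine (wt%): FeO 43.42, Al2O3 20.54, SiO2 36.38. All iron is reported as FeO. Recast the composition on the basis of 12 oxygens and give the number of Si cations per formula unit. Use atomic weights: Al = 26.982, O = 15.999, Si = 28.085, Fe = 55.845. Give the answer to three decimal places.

FeO (M=71.844): mol = 0.60437; Fe = 0.60437, O = 0.60437.
Al2O3 (M=101.961): mol = 0.20145; Al = 0.40290, O = 0.60435.
SiO2 (M=60.083): mol = 0.60550; Si = 0.60550, O = 1.21100.
ΣO = 2.41972; factor = 12/ΣO = 4.95925.
Si apfu = 0.60550 × 4.95925 = 3.003.

3.003 Si apfu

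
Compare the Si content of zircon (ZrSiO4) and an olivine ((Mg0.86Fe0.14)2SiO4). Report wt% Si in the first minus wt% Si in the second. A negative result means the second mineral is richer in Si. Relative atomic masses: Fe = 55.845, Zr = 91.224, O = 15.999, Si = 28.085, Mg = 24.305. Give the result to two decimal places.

-3.46 percentage points

Si in ZrSiO4: molar mass 183.305 g/mol; 1×28.085 = 28.085 g → 15.32 wt%.
Si in (Mg0.86Fe0.14)2SiO4: molar mass 149.522 g/mol; 1×28.085 = 28.085 g → 18.78 wt%.
Difference = 15.32 − 18.78 = -3.46 percentage points.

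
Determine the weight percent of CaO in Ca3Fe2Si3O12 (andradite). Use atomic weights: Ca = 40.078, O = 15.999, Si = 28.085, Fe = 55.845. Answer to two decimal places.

33.11 wt%

Formula mass = 508.167 g/mol.
3 Ca → 3.0000 mol CaO per formula unit; M(CaO) = 56.077, so CaO mass = 168.231 g.
168.231/508.167 × 100 = 33.11 wt%.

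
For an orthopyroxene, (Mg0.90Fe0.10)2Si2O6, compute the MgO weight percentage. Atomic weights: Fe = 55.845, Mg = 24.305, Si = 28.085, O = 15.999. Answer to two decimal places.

35.03 wt%

Formula mass = 207.082 g/mol.
1.80 Mg → 1.8000 mol MgO per formula unit; M(MgO) = 40.304, so MgO mass = 72.547 g.
72.547/207.082 × 100 = 35.03 wt%.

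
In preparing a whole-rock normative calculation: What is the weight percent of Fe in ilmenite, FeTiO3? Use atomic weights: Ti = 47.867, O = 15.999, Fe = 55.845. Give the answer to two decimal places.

36.81 weight percent

M(FeTiO3) = 151.709 g/mol.
Fe contributes 1 × 55.845 = 55.845 g per mole.
55.845/151.709 = 0.3681 → 36.81%.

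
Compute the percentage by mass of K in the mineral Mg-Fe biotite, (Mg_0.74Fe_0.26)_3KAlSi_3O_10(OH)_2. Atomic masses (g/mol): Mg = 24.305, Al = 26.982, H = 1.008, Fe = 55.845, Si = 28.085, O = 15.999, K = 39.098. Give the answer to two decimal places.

M((Mg_0.74Fe_0.26)_3KAlSi_3O_10(OH)_2) = 441.855 g/mol.
K contributes 1 × 39.098 = 39.098 g per mole.
39.098/441.855 = 0.0885 → 8.85%.

8.85 wt%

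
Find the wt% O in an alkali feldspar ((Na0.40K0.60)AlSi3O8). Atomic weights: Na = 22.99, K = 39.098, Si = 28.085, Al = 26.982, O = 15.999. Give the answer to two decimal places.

47.08 mass %

Molar mass of (Na0.40K0.60)AlSi3O8: 0.40*22.99 + 0.60*39.098 + 1*26.982 + 3*28.085 + 8*15.999 = 271.884 g/mol.
Mass of O per formula unit: 8 × 15.999 = 127.992 g.
Weight fraction O = 127.992 / 271.884 = 0.4708.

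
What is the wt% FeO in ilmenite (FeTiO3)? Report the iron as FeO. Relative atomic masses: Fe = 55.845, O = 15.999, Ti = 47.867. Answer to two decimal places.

47.36 wt%

Molar mass of FeTiO3 = 1·55.845 + 1·47.867 + 3·15.999 = 151.709 g/mol.
Each formula unit contains 1 Fe, equivalent to 1/1 = 1.0000 mol FeO.
M(FeO) = 1×55.845 + 1×15.999 = 71.844 g/mol.
Mass of FeO per formula unit = 1.0000 × 71.844 = 71.844 g.
FeO wt% = 71.844 / 151.709 × 100 = 47.36%.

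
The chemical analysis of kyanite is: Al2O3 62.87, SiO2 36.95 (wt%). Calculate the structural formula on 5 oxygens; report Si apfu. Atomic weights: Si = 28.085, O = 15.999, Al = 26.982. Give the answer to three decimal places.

0.998 Si apfu

62.87 wt% Al2O3 ÷ 101.961 g/mol = 0.61661 mol, giving 1.23322 Al and 1.84983 O.
36.95 wt% SiO2 ÷ 60.083 g/mol = 0.61498 mol, giving 0.61498 Si and 1.22996 O.
Oxygen sums to 3.07979; scaling by 5/3.07979 = 1.62349 puts the formula on 5 O.
Si: 0.61498 × 1.62349 = 0.998 atoms per formula unit.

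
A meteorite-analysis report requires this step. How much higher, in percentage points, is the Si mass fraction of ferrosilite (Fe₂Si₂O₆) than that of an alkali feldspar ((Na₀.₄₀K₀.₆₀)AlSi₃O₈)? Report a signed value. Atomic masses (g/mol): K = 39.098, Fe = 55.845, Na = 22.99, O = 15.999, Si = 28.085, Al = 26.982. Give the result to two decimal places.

First mineral: 56.170 g Si in 263.854 g formula = 21.29 wt% Si.
Second mineral: 84.255 g Si in 271.884 g formula = 30.99 wt% Si.
21.29% − 30.99% gives a difference of -9.70 percentage points.

-9.70 percentage points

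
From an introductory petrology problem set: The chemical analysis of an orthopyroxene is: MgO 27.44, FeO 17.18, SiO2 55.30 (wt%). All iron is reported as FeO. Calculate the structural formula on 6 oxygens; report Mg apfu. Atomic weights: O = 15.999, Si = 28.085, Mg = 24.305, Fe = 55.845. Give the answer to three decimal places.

27.44 wt% MgO ÷ 40.304 g/mol = 0.68083 mol, giving 0.68083 Mg and 0.68083 O.
17.18 wt% FeO ÷ 71.844 g/mol = 0.23913 mol, giving 0.23913 Fe and 0.23913 O.
55.30 wt% SiO2 ÷ 60.083 g/mol = 0.92039 mol, giving 0.92039 Si and 1.84078 O.
Oxygen sums to 2.76074; scaling by 6/2.76074 = 2.17333 puts the formula on 6 O.
Mg: 0.68083 × 2.17333 = 1.480 atoms per formula unit.

1.480 Mg apfu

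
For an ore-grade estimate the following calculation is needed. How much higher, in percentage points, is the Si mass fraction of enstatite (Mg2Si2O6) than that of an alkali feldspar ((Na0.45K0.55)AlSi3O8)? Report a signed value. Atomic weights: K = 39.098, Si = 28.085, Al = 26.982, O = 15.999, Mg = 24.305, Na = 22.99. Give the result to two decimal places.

M(Mg2Si2O6) = 200.774 g/mol, so wt% Si = 56.170/200.774 × 100 = 27.98%.
M((Na0.45K0.55)AlSi3O8) = 271.078 g/mol, so wt% Si = 84.255/271.078 × 100 = 31.08%.
27.98 − 31.08 = -3.10 pp.

-3.10 percentage points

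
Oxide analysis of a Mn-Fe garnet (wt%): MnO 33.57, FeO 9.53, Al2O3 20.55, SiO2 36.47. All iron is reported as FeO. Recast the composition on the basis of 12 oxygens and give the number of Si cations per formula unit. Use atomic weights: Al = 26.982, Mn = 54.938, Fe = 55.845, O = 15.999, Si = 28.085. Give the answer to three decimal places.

3.004 Si apfu

MnO: 33.57/70.937 = 0.47324 mol → 0.47324 mol Mn, 0.47324 mol O.
FeO: 9.53/71.844 = 0.13265 mol → 0.13265 mol Fe, 0.13265 mol O.
Al2O3: 20.55/101.961 = 0.20155 mol → 0.40310 mol Al, 0.60465 mol O.
SiO2: 36.47/60.083 = 0.60699 mol → 0.60699 mol Si, 1.21398 mol O.
Total oxygen = 2.42452 mol. Normalization factor = 12/2.42452 = 4.94943.
Si per 12 O = 0.60699 × 4.94943 = 3.004.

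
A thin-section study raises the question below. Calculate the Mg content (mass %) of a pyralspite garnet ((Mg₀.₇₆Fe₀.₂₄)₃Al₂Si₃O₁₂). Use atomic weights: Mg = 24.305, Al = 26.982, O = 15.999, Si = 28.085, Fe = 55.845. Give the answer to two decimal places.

13.01 mass %

Molar mass of (Mg₀.₇₆Fe₀.₂₄)₃Al₂Si₃O₁₂: 2.28*24.305 + 0.72*55.845 + 2*26.982 + 3*28.085 + 12*15.999 = 425.831 g/mol.
Mass of Mg per formula unit: 2.28 × 24.305 = 55.415 g.
Weight fraction Mg = 55.415 / 425.831 = 0.1301.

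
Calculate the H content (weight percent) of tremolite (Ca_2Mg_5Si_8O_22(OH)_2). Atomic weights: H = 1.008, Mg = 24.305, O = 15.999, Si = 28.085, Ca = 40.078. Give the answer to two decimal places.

Formula mass = 2×40.078 + 5×24.305 + 8×28.085 + 24×15.999 + 2×1.008 = 812.353 g/mol, of which 2.016 g is H.
So H makes up 2.016/812.353 = 0.0025 of the mass, i.e. 0.25%.

0.25 weight percent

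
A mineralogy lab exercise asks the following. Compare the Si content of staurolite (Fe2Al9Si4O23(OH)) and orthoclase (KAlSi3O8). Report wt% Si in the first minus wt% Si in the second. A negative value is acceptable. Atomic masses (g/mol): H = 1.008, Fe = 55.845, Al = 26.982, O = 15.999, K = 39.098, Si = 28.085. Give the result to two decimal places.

-17.08 percentage points

M(Fe2Al9Si4O23(OH)) = 851.852 g/mol, so wt% Si = 112.340/851.852 × 100 = 13.19%.
M(KAlSi3O8) = 278.327 g/mol, so wt% Si = 84.255/278.327 × 100 = 30.27%.
13.19 − 30.27 = -17.08 pp.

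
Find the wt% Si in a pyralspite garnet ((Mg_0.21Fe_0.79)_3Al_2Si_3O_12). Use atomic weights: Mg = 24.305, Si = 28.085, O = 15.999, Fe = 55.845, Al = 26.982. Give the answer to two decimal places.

17.63 weight percent

M((Mg_0.21Fe_0.79)_3Al_2Si_3O_12) = 477.872 g/mol.
Si contributes 3 × 28.085 = 84.255 g per mole.
84.255/477.872 = 0.1763 → 17.63%.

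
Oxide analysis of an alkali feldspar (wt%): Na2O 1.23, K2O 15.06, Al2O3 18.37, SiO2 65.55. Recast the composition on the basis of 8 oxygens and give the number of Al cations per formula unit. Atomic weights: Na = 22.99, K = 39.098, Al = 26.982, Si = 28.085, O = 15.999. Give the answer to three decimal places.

0.993 Al apfu

Na2O (M=61.979): mol = 0.01985; Na = 0.03970, O = 0.01985.
K2O (M=94.195): mol = 0.15988; K = 0.31976, O = 0.15988.
Al2O3 (M=101.961): mol = 0.18017; Al = 0.36034, O = 0.54051.
SiO2 (M=60.083): mol = 1.09099; Si = 1.09099, O = 2.18198.
ΣO = 2.90222; factor = 8/ΣO = 2.75651.
Al apfu = 0.36034 × 2.75651 = 0.993.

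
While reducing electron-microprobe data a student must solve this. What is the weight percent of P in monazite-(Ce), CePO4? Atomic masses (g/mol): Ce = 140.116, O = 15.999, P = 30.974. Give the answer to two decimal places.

Molar mass of CePO4: 1*140.116 + 1*30.974 + 4*15.999 = 235.086 g/mol.
Mass of P per formula unit: 1 × 30.974 = 30.974 g.
Weight fraction P = 30.974 / 235.086 = 0.1318.

13.18 wt%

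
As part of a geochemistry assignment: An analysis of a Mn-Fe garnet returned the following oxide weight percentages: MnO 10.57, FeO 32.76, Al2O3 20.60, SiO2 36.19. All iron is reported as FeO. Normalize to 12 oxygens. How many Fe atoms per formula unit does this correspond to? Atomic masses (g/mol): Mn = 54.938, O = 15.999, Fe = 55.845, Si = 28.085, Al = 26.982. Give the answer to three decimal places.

2.265 Fe apfu

MnO (M=70.937): mol = 0.14901; Mn = 0.14901, O = 0.14901.
FeO (M=71.844): mol = 0.45599; Fe = 0.45599, O = 0.45599.
Al2O3 (M=101.961): mol = 0.20204; Al = 0.40408, O = 0.60612.
SiO2 (M=60.083): mol = 0.60233; Si = 0.60233, O = 1.20466.
ΣO = 2.41578; factor = 12/ΣO = 4.96734.
Fe apfu = 0.45599 × 4.96734 = 2.265.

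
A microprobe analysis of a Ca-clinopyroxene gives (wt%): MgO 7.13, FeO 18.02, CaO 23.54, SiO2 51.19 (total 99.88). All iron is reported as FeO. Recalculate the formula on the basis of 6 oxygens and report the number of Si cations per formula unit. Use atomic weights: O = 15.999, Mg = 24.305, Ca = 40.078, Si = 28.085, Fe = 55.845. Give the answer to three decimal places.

2.004 Si apfu

MgO: 7.13/40.304 = 0.17691 mol → 0.17691 mol Mg, 0.17691 mol O.
FeO: 18.02/71.844 = 0.25082 mol → 0.25082 mol Fe, 0.25082 mol O.
CaO: 23.54/56.077 = 0.41978 mol → 0.41978 mol Ca, 0.41978 mol O.
SiO2: 51.19/60.083 = 0.85199 mol → 0.85199 mol Si, 1.70398 mol O.
Total oxygen = 2.55149 mol. Normalization factor = 6/2.55149 = 2.35157.
Si per 6 O = 0.85199 × 2.35157 = 2.004.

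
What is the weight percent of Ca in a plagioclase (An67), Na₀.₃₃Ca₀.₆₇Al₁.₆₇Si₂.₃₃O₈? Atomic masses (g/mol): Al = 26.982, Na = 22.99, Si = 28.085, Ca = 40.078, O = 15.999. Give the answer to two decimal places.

M(Na₀.₃₃Ca₀.₆₇Al₁.₆₇Si₂.₃₃O₈) = 272.929 g/mol.
Ca contributes 0.67 × 40.078 = 26.852 g per mole.
26.852/272.929 = 0.0984 → 9.84%.

9.84 wt%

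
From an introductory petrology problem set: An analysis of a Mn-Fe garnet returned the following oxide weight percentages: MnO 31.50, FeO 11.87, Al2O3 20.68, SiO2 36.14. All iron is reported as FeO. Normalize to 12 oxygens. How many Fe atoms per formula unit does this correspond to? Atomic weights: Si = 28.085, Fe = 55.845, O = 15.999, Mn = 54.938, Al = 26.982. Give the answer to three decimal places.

MnO: 31.50/70.937 = 0.44406 mol → 0.44406 mol Mn, 0.44406 mol O.
FeO: 11.87/71.844 = 0.16522 mol → 0.16522 mol Fe, 0.16522 mol O.
Al2O3: 20.68/101.961 = 0.20282 mol → 0.40564 mol Al, 0.60846 mol O.
SiO2: 36.14/60.083 = 0.60150 mol → 0.60150 mol Si, 1.20300 mol O.
Total oxygen = 2.42074 mol. Normalization factor = 12/2.42074 = 4.95716.
Fe per 12 O = 0.16522 × 4.95716 = 0.819.

0.819 Fe apfu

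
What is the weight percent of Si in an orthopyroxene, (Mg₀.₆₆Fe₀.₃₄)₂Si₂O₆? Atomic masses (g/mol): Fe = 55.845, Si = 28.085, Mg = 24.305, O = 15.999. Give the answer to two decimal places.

Molar mass of (Mg₀.₆₆Fe₀.₃₄)₂Si₂O₆: 1.32×24.305 + 0.68×55.845 + 2×28.085 + 6×15.999 = 222.221 g/mol.
Mass of Si per formula unit: 2 × 28.085 = 56.170 g.
Weight fraction Si = 56.170 / 222.221 = 0.2528.

25.28 weight percent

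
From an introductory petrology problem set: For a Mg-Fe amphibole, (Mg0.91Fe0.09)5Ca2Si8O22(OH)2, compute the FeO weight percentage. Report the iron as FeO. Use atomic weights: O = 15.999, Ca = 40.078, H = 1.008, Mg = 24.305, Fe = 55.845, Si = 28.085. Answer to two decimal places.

3.91 wt%

Molar mass of (Mg0.91Fe0.09)5Ca2Si8O22(OH)2 = 4.55*24.305 + 0.45*55.845 + 2*40.078 + 8*28.085 + 24*15.999 + 2*1.008 = 826.546 g/mol.
Each formula unit contains 0.45 Fe, equivalent to 0.45/1 = 0.4500 mol FeO.
M(FeO) = 1×55.845 + 1×15.999 = 71.844 g/mol.
Mass of FeO per formula unit = 0.4500 × 71.844 = 32.330 g.
FeO wt% = 32.330 / 826.546 × 100 = 3.91%.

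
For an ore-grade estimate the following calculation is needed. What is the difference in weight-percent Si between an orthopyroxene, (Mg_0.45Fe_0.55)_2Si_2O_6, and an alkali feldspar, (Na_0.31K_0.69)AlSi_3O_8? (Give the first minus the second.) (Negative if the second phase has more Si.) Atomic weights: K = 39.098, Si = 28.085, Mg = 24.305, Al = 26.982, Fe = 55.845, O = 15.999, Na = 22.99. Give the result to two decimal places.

-6.97 percentage points

First mineral: 56.170 g Si in 235.468 g formula = 23.85 wt% Si.
Second mineral: 84.255 g Si in 273.334 g formula = 30.82 wt% Si.
23.85% − 30.82% gives a difference of -6.97 percentage points.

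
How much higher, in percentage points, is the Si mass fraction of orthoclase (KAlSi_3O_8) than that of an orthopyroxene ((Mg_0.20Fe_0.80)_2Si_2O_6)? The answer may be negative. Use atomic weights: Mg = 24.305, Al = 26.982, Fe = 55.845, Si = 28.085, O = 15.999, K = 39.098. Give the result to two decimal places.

Si in KAlSi_3O_8: molar mass 278.327 g/mol; 3×28.085 = 84.255 g → 30.27 wt%.
Si in (Mg_0.20Fe_0.80)_2Si_2O_6: molar mass 251.238 g/mol; 2×28.085 = 56.170 g → 22.36 wt%.
Difference = 30.27 − 22.36 = 7.91 percentage points.

7.91 percentage points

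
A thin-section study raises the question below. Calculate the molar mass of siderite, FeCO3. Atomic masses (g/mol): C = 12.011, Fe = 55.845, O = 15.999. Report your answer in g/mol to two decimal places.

M = 1·55.845 + 1·12.011 + 3·15.999

115.85 g/mol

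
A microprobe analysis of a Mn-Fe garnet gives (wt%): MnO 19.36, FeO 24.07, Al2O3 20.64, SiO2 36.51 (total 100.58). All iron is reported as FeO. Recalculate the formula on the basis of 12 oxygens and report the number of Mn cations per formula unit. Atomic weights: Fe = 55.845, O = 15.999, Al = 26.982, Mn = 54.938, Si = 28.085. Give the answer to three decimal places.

19.36 wt% MnO ÷ 70.937 g/mol = 0.27292 mol, giving 0.27292 Mn and 0.27292 O.
24.07 wt% FeO ÷ 71.844 g/mol = 0.33503 mol, giving 0.33503 Fe and 0.33503 O.
20.64 wt% Al2O3 ÷ 101.961 g/mol = 0.20243 mol, giving 0.40486 Al and 0.60729 O.
36.51 wt% SiO2 ÷ 60.083 g/mol = 0.60766 mol, giving 0.60766 Si and 1.21532 O.
Oxygen sums to 2.43056; scaling by 12/2.43056 = 4.93713 puts the formula on 12 O.
Mn: 0.27292 × 4.93713 = 1.347 atoms per formula unit.

1.347 Mn apfu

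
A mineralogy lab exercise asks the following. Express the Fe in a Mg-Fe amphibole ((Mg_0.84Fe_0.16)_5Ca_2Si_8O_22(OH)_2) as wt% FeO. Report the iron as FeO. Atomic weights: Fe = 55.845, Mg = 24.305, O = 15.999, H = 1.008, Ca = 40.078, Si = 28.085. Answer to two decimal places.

M((Mg_0.84Fe_0.16)_5Ca_2Si_8O_22(OH)_2) = 837.585 g/mol; M(FeO) = 71.844 g/mol.
Moles FeO per formula unit = 0.80 Fe ÷ 1 = 0.8000.
FeO fraction = (0.8000 × 71.844) / 837.585 = 57.475/837.585 = 0.0686.

6.86 wt%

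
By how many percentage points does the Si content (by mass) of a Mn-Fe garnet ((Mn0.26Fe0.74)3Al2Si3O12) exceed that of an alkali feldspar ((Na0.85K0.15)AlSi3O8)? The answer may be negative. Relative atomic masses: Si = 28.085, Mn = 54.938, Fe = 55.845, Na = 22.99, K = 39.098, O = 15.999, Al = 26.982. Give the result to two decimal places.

Si in (Mn0.26Fe0.74)3Al2Si3O12: molar mass 497.035 g/mol; 3×28.085 = 84.255 g → 16.95 wt%.
Si in (Na0.85K0.15)AlSi3O8: molar mass 264.635 g/mol; 3×28.085 = 84.255 g → 31.84 wt%.
Difference = 16.95 − 31.84 = -14.89 percentage points.

-14.89 percentage points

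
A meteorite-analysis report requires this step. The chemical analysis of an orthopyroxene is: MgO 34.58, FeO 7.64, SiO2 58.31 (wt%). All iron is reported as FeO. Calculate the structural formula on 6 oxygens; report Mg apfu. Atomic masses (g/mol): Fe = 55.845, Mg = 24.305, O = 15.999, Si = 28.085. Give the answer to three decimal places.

MgO: 34.58/40.304 = 0.85798 mol → 0.85798 mol Mg, 0.85798 mol O.
FeO: 7.64/71.844 = 0.10634 mol → 0.10634 mol Fe, 0.10634 mol O.
SiO2: 58.31/60.083 = 0.97049 mol → 0.97049 mol Si, 1.94098 mol O.
Total oxygen = 2.90530 mol. Normalization factor = 6/2.90530 = 2.06519.
Mg per 6 O = 0.85798 × 2.06519 = 1.772.

1.772 Mg apfu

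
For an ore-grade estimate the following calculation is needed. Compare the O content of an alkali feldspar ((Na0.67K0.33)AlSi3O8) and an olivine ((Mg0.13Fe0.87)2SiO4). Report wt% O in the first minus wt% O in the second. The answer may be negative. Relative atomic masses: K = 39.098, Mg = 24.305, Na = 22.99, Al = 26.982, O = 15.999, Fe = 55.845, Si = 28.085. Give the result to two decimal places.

M((Na0.67K0.33)AlSi3O8) = 267.535 g/mol, so wt% O = 127.992/267.535 × 100 = 47.84%.
M((Mg0.13Fe0.87)2SiO4) = 195.571 g/mol, so wt% O = 63.996/195.571 × 100 = 32.72%.
47.84 − 32.72 = 15.12 pp.

15.12 percentage points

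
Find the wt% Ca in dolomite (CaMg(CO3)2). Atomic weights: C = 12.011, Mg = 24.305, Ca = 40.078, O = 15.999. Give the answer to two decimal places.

21.73 weight percent

M(CaMg(CO3)2) = 184.399 g/mol.
Ca contributes 1 × 40.078 = 40.078 g per mole.
40.078/184.399 = 0.2173 → 21.73%.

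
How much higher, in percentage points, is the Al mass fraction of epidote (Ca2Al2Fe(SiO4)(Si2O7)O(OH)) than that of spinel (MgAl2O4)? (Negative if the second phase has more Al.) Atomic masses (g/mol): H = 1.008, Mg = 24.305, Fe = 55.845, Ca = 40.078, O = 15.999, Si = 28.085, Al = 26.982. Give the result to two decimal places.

M(Ca2Al2Fe(SiO4)(Si2O7)O(OH)) = 483.215 g/mol, so wt% Al = 53.964/483.215 × 100 = 11.17%.
M(MgAl2O4) = 142.265 g/mol, so wt% Al = 53.964/142.265 × 100 = 37.93%.
11.17 − 37.93 = -26.76 pp.

-26.76 percentage points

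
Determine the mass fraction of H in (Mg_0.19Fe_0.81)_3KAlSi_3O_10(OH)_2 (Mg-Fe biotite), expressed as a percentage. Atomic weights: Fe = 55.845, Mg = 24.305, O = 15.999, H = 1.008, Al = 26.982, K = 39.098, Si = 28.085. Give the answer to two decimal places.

0.41 mass %

Formula mass = 0.57·24.305 + 2.43·55.845 + 1·39.098 + 1·26.982 + 3·28.085 + 12·15.999 + 2·1.008 = 493.896 g/mol, of which 2.016 g is H.
So H makes up 2.016/493.896 = 0.0041 of the mass, i.e. 0.41%.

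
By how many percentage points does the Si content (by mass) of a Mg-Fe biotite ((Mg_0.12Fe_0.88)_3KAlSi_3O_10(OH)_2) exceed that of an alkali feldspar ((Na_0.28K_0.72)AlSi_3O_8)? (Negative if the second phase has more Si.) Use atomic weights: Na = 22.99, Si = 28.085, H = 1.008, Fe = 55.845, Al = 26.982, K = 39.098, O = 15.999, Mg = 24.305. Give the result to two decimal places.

M((Mg_0.12Fe_0.88)_3KAlSi_3O_10(OH)_2) = 500.520 g/mol, so wt% Si = 84.255/500.520 × 100 = 16.83%.
M((Na_0.28K_0.72)AlSi_3O_8) = 273.817 g/mol, so wt% Si = 84.255/273.817 × 100 = 30.77%.
16.83 − 30.77 = -13.94 pp.

-13.94 percentage points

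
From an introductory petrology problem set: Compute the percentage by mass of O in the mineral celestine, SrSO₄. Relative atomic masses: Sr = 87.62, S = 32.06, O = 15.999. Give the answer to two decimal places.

Molar mass of SrSO₄: 1×87.62 + 1×32.06 + 4×15.999 = 183.676 g/mol.
Mass of O per formula unit: 4 × 15.999 = 63.996 g.
Weight fraction O = 63.996 / 183.676 = 0.3484.

34.84 weight percent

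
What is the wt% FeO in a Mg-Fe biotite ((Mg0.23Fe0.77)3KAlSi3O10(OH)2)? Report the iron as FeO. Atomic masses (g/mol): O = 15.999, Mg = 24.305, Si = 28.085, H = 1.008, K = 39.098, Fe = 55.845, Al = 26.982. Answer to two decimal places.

Molar mass of (Mg0.23Fe0.77)3KAlSi3O10(OH)2 = 0.69*24.305 + 2.31*55.845 + 1*39.098 + 1*26.982 + 3*28.085 + 12*15.999 + 2*1.008 = 490.111 g/mol.
Each formula unit contains 2.31 Fe, equivalent to 2.31/1 = 2.3100 mol FeO.
M(FeO) = 1×55.845 + 1×15.999 = 71.844 g/mol.
Mass of FeO per formula unit = 2.3100 × 71.844 = 165.960 g.
FeO wt% = 165.960 / 490.111 × 100 = 33.86%.

33.86 wt%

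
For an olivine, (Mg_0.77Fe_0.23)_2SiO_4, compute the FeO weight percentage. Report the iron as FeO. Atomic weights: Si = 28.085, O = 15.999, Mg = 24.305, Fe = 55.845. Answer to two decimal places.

Molar mass of (Mg_0.77Fe_0.23)_2SiO_4 = 1.54×24.305 + 0.46×55.845 + 1×28.085 + 4×15.999 = 155.199 g/mol.
Each formula unit contains 0.46 Fe, equivalent to 0.46/1 = 0.4600 mol FeO.
M(FeO) = 1×55.845 + 1×15.999 = 71.844 g/mol.
Mass of FeO per formula unit = 0.4600 × 71.844 = 33.048 g.
FeO wt% = 33.048 / 155.199 × 100 = 21.29%.

21.29 wt%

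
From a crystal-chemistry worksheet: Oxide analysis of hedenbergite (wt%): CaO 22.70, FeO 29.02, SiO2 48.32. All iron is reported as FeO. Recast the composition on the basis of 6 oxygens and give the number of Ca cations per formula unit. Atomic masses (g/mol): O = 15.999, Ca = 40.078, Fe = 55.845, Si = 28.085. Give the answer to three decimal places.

CaO: 22.70/56.077 = 0.40480 mol → 0.40480 mol Ca, 0.40480 mol O.
FeO: 29.02/71.844 = 0.40393 mol → 0.40393 mol Fe, 0.40393 mol O.
SiO2: 48.32/60.083 = 0.80422 mol → 0.80422 mol Si, 1.60844 mol O.
Total oxygen = 2.41717 mol. Normalization factor = 6/2.41717 = 2.48224.
Ca per 6 O = 0.40480 × 2.48224 = 1.005.

1.005 Ca apfu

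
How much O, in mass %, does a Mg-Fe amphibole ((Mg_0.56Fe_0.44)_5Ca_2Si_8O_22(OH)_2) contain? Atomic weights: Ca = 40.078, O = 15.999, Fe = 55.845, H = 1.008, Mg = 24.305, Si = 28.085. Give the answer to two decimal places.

Molar mass of (Mg_0.56Fe_0.44)_5Ca_2Si_8O_22(OH)_2: 2.80*24.305 + 2.20*55.845 + 2*40.078 + 8*28.085 + 24*15.999 + 2*1.008 = 881.741 g/mol.
Mass of O per formula unit: 24 × 15.999 = 383.976 g.
Weight fraction O = 383.976 / 881.741 = 0.4355.

43.55 mass %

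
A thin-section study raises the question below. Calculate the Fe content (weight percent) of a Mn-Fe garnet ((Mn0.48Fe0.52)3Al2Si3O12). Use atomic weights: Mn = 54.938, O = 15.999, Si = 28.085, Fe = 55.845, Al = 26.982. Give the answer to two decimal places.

M((Mn0.48Fe0.52)3Al2Si3O12) = 496.436 g/mol.
Fe contributes 1.56 × 55.845 = 87.118 g per mole.
87.118/496.436 = 0.1755 → 17.55%.

17.55 weight percent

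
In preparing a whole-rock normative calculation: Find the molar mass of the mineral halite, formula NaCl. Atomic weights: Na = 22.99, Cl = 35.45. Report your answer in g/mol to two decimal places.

Na: 1 × 22.99 = 22.9900
Cl: 1 × 35.45 = 35.4500
Summing the contributions gives the formula mass.

58.44 g/mol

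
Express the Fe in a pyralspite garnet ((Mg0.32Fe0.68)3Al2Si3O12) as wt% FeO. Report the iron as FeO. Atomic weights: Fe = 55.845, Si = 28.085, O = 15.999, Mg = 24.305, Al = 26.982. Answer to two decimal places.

M((Mg0.32Fe0.68)3Al2Si3O12) = 467.464 g/mol; M(FeO) = 71.844 g/mol.
Moles FeO per formula unit = 2.04 Fe ÷ 1 = 2.0400.
FeO fraction = (2.0400 × 71.844) / 467.464 = 146.562/467.464 = 0.3135.

31.35 wt%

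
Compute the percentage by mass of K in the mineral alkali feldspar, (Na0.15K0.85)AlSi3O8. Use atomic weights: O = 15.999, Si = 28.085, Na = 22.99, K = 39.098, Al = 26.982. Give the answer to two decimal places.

Molar mass of (Na0.15K0.85)AlSi3O8: 0.15·22.99 + 0.85·39.098 + 1·26.982 + 3·28.085 + 8·15.999 = 275.911 g/mol.
Mass of K per formula unit: 0.85 × 39.098 = 33.233 g.
Weight fraction K = 33.233 / 275.911 = 0.1204.

12.04 mass %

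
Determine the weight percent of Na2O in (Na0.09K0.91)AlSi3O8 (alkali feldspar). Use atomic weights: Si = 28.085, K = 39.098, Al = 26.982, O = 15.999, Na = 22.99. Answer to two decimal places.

1.01 wt%

Molar mass of (Na0.09K0.91)AlSi3O8 = 0.09·22.99 + 0.91·39.098 + 1·26.982 + 3·28.085 + 8·15.999 = 276.877 g/mol.
Each formula unit contains 0.09 Na, equivalent to 0.09/2 = 0.0450 mol Na2O.
M(Na2O) = 2×22.99 + 1×15.999 = 61.979 g/mol.
Mass of Na2O per formula unit = 0.0450 × 61.979 = 2.789 g.
Na2O wt% = 2.789 / 276.877 × 100 = 1.01%.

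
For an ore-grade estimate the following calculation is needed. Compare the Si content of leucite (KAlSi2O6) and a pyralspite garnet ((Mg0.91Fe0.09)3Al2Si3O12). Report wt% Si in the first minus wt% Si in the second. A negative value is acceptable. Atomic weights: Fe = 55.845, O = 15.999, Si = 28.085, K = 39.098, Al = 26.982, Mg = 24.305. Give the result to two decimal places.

Si in KAlSi2O6: molar mass 218.244 g/mol; 2×28.085 = 56.170 g → 25.74 wt%.
Si in (Mg0.91Fe0.09)3Al2Si3O12: molar mass 411.638 g/mol; 3×28.085 = 84.255 g → 20.47 wt%.
Difference = 25.74 − 20.47 = 5.27 percentage points.

5.27 percentage points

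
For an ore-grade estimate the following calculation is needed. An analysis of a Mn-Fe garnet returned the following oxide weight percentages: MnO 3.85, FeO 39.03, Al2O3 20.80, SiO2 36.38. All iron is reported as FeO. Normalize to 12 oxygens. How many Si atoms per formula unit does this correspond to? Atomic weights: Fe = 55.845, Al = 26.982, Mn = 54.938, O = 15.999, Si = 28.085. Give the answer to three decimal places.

3.002 Si apfu

3.85 wt% MnO ÷ 70.937 g/mol = 0.05427 mol, giving 0.05427 Mn and 0.05427 O.
39.03 wt% FeO ÷ 71.844 g/mol = 0.54326 mol, giving 0.54326 Fe and 0.54326 O.
20.80 wt% Al2O3 ÷ 101.961 g/mol = 0.20400 mol, giving 0.40800 Al and 0.61200 O.
36.38 wt% SiO2 ÷ 60.083 g/mol = 0.60550 mol, giving 0.60550 Si and 1.21100 O.
Oxygen sums to 2.42053; scaling by 12/2.42053 = 4.95759 puts the formula on 12 O.
Si: 0.60550 × 4.95759 = 3.002 atoms per formula unit.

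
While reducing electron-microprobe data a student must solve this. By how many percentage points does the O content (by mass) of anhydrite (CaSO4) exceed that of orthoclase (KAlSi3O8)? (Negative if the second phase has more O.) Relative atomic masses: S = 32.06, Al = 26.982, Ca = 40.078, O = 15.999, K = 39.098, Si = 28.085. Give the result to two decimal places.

1.02 percentage points

First mineral: 63.996 g O in 136.134 g formula = 47.01 wt% O.
Second mineral: 127.992 g O in 278.327 g formula = 45.99 wt% O.
47.01% − 45.99% gives a difference of 1.02 percentage points.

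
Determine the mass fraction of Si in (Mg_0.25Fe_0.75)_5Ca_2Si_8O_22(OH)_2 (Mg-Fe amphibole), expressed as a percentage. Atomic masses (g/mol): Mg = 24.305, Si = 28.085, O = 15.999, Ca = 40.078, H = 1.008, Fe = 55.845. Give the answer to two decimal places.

Formula mass = 1.25×24.305 + 3.75×55.845 + 2×40.078 + 8×28.085 + 24×15.999 + 2×1.008 = 930.628 g/mol, of which 224.680 g is Si.
So Si makes up 224.680/930.628 = 0.2414 of the mass, i.e. 24.14%.

24.14 weight percent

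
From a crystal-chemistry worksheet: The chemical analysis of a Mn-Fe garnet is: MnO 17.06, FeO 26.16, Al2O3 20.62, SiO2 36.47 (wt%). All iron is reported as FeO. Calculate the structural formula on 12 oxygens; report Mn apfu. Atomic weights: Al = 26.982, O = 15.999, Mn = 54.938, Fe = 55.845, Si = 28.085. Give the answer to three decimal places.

1.190 Mn apfu

MnO: 17.06/70.937 = 0.24050 mol → 0.24050 mol Mn, 0.24050 mol O.
FeO: 26.16/71.844 = 0.36412 mol → 0.36412 mol Fe, 0.36412 mol O.
Al2O3: 20.62/101.961 = 0.20223 mol → 0.40446 mol Al, 0.60669 mol O.
SiO2: 36.47/60.083 = 0.60699 mol → 0.60699 mol Si, 1.21398 mol O.
Total oxygen = 2.42529 mol. Normalization factor = 12/2.42529 = 4.94786.
Mn per 12 O = 0.24050 × 4.94786 = 1.190.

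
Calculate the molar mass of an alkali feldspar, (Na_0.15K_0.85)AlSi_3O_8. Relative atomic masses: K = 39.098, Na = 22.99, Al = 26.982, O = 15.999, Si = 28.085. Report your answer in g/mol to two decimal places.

275.91 g/mol

M = 0.15(22.99) + 0.85(39.098) + 1(26.982) + 3(28.085) + 8(15.999)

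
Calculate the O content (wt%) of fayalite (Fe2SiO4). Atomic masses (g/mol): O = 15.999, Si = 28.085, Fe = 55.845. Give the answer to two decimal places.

31.41 wt%

Molar mass of Fe2SiO4: 2·55.845 + 1·28.085 + 4·15.999 = 203.771 g/mol.
Mass of O per formula unit: 4 × 15.999 = 63.996 g.
Weight fraction O = 63.996 / 203.771 = 0.3141.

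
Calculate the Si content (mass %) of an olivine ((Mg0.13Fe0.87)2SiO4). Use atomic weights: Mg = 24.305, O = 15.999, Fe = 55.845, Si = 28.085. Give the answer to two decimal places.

14.36 mass %

M((Mg0.13Fe0.87)2SiO4) = 195.571 g/mol.
Si contributes 1 × 28.085 = 28.085 g per mole.
28.085/195.571 = 0.1436 → 14.36%.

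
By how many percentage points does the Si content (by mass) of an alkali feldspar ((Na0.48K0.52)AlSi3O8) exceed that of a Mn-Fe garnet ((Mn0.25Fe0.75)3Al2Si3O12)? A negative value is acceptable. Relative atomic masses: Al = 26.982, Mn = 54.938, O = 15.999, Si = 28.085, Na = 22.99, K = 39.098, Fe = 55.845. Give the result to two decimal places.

First mineral: 84.255 g Si in 270.595 g formula = 31.14 wt% Si.
Second mineral: 84.255 g Si in 497.062 g formula = 16.95 wt% Si.
31.14% − 16.95% gives a difference of 14.19 percentage points.

14.19 percentage points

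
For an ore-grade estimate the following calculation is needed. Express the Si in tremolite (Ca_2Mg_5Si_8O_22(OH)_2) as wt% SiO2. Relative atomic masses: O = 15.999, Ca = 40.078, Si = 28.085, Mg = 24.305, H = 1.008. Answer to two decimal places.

M(Ca_2Mg_5Si_8O_22(OH)_2) = 812.353 g/mol; M(SiO2) = 60.083 g/mol.
Moles SiO2 per formula unit = 8 Si ÷ 1 = 8.0000.
SiO2 fraction = (8.0000 × 60.083) / 812.353 = 480.664/812.353 = 0.5917.

59.17 wt%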